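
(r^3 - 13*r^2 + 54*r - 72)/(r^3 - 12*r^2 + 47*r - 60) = (r - 6)/(r - 5)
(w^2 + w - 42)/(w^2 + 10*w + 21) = (w - 6)/(w + 3)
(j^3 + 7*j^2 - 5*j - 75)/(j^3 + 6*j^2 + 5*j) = (j^2 + 2*j - 15)/(j*(j + 1))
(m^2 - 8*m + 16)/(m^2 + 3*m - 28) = (m - 4)/(m + 7)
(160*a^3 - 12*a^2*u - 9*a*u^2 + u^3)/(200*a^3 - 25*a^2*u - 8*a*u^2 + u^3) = (4*a + u)/(5*a + u)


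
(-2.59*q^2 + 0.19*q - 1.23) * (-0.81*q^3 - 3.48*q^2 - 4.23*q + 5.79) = 2.0979*q^5 + 8.8593*q^4 + 11.2908*q^3 - 11.5194*q^2 + 6.303*q - 7.1217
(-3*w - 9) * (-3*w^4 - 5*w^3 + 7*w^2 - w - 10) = 9*w^5 + 42*w^4 + 24*w^3 - 60*w^2 + 39*w + 90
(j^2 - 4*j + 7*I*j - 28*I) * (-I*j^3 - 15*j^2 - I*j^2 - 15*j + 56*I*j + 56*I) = -I*j^5 - 8*j^4 + 3*I*j^4 + 24*j^3 - 45*I*j^3 - 360*j^2 + 147*I*j^2 + 1176*j + 196*I*j + 1568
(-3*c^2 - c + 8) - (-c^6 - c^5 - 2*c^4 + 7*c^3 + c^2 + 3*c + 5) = c^6 + c^5 + 2*c^4 - 7*c^3 - 4*c^2 - 4*c + 3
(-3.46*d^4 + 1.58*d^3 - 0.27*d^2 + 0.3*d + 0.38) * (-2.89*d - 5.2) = 9.9994*d^5 + 13.4258*d^4 - 7.4357*d^3 + 0.537*d^2 - 2.6582*d - 1.976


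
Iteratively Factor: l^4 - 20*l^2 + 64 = (l + 4)*(l^3 - 4*l^2 - 4*l + 16) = (l - 4)*(l + 4)*(l^2 - 4) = (l - 4)*(l - 2)*(l + 4)*(l + 2)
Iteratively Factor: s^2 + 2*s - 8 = (s + 4)*(s - 2)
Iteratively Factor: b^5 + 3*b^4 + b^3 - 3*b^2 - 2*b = (b + 1)*(b^4 + 2*b^3 - b^2 - 2*b) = (b - 1)*(b + 1)*(b^3 + 3*b^2 + 2*b) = (b - 1)*(b + 1)*(b + 2)*(b^2 + b) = b*(b - 1)*(b + 1)*(b + 2)*(b + 1)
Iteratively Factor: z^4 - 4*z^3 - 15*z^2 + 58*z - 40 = (z - 1)*(z^3 - 3*z^2 - 18*z + 40) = (z - 5)*(z - 1)*(z^2 + 2*z - 8) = (z - 5)*(z - 2)*(z - 1)*(z + 4)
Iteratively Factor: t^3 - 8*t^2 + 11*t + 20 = (t - 4)*(t^2 - 4*t - 5) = (t - 5)*(t - 4)*(t + 1)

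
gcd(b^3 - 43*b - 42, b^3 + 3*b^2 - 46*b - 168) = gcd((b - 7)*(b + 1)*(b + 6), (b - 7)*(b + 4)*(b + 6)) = b^2 - b - 42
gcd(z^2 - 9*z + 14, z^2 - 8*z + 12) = z - 2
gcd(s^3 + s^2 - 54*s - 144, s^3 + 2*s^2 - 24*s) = s + 6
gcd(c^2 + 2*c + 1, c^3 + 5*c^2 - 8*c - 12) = c + 1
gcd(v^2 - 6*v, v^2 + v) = v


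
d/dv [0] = 0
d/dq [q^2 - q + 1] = 2*q - 1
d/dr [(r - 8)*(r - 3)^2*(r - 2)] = 4*r^3 - 48*r^2 + 170*r - 186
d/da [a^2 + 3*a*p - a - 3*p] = 2*a + 3*p - 1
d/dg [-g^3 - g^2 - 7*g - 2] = -3*g^2 - 2*g - 7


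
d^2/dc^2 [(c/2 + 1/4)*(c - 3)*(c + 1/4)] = 3*c - 9/4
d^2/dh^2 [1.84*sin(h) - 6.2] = -1.84*sin(h)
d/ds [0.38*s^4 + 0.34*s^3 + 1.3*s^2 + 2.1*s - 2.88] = 1.52*s^3 + 1.02*s^2 + 2.6*s + 2.1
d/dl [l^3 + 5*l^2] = l*(3*l + 10)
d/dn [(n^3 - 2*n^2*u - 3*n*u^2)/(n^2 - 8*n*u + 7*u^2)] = (n^4 - 16*n^3*u + 40*n^2*u^2 - 28*n*u^3 - 21*u^4)/(n^4 - 16*n^3*u + 78*n^2*u^2 - 112*n*u^3 + 49*u^4)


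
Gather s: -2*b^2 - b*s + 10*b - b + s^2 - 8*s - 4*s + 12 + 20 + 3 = -2*b^2 + 9*b + s^2 + s*(-b - 12) + 35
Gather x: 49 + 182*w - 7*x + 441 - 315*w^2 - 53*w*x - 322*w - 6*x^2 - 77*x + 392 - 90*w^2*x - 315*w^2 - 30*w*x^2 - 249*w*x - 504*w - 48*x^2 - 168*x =-630*w^2 - 644*w + x^2*(-30*w - 54) + x*(-90*w^2 - 302*w - 252) + 882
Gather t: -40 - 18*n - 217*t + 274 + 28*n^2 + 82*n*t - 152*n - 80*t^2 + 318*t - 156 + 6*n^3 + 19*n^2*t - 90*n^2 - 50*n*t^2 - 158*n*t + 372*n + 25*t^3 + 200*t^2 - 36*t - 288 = 6*n^3 - 62*n^2 + 202*n + 25*t^3 + t^2*(120 - 50*n) + t*(19*n^2 - 76*n + 65) - 210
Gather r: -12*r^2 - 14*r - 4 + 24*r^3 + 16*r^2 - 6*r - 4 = 24*r^3 + 4*r^2 - 20*r - 8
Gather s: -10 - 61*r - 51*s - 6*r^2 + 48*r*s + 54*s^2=-6*r^2 - 61*r + 54*s^2 + s*(48*r - 51) - 10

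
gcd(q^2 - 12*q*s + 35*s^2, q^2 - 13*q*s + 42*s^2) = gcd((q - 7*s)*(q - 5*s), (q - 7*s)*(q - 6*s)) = q - 7*s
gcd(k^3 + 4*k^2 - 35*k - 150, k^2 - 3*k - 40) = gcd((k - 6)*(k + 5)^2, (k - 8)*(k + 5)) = k + 5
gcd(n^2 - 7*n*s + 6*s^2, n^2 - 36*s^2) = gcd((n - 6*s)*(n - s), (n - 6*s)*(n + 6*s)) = -n + 6*s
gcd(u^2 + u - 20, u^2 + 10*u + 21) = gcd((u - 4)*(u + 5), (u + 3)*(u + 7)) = 1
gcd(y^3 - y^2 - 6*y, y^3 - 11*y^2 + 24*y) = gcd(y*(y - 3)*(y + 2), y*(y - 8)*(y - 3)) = y^2 - 3*y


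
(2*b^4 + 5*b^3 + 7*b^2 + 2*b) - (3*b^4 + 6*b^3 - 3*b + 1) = -b^4 - b^3 + 7*b^2 + 5*b - 1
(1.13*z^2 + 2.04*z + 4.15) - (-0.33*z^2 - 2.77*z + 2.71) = 1.46*z^2 + 4.81*z + 1.44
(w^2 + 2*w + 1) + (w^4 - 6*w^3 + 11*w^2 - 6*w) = w^4 - 6*w^3 + 12*w^2 - 4*w + 1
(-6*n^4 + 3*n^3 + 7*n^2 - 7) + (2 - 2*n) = -6*n^4 + 3*n^3 + 7*n^2 - 2*n - 5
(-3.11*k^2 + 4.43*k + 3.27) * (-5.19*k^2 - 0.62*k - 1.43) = 16.1409*k^4 - 21.0635*k^3 - 15.2706*k^2 - 8.3623*k - 4.6761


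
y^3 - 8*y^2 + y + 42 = (y - 7)*(y - 3)*(y + 2)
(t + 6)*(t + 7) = t^2 + 13*t + 42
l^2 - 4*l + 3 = (l - 3)*(l - 1)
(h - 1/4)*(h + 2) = h^2 + 7*h/4 - 1/2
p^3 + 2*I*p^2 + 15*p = p*(p - 3*I)*(p + 5*I)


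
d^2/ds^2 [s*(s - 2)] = 2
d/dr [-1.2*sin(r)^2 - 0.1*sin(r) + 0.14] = -(2.4*sin(r) + 0.1)*cos(r)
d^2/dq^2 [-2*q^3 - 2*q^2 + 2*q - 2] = -12*q - 4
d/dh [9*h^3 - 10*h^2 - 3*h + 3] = 27*h^2 - 20*h - 3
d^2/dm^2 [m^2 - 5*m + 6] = 2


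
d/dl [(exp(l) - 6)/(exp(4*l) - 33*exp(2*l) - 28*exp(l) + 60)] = 3*(-exp(2*l) - 4*exp(l) - 1)*exp(l)/(exp(6*l) + 12*exp(5*l) + 42*exp(4*l) + 16*exp(3*l) - 111*exp(2*l) - 60*exp(l) + 100)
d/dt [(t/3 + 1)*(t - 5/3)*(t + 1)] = t^2 + 14*t/9 - 11/9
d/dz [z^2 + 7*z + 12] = 2*z + 7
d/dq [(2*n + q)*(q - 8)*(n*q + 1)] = n*(2*n + q)*(q - 8) + (2*n + q)*(n*q + 1) + (q - 8)*(n*q + 1)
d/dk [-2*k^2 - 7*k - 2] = -4*k - 7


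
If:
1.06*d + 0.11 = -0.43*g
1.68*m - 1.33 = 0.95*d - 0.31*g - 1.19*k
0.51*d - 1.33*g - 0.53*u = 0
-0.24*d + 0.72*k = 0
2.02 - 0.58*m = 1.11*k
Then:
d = 1.86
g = -4.84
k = 0.62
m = 2.30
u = 13.93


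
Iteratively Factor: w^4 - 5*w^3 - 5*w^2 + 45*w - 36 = (w - 1)*(w^3 - 4*w^2 - 9*w + 36) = (w - 3)*(w - 1)*(w^2 - w - 12) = (w - 4)*(w - 3)*(w - 1)*(w + 3)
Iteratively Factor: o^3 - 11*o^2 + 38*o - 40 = (o - 5)*(o^2 - 6*o + 8) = (o - 5)*(o - 2)*(o - 4)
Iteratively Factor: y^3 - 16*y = (y - 4)*(y^2 + 4*y) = (y - 4)*(y + 4)*(y)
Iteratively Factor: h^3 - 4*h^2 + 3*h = (h - 1)*(h^2 - 3*h) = (h - 3)*(h - 1)*(h)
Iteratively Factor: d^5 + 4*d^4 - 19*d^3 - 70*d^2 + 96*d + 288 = (d + 2)*(d^4 + 2*d^3 - 23*d^2 - 24*d + 144) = (d + 2)*(d + 4)*(d^3 - 2*d^2 - 15*d + 36) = (d - 3)*(d + 2)*(d + 4)*(d^2 + d - 12) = (d - 3)*(d + 2)*(d + 4)^2*(d - 3)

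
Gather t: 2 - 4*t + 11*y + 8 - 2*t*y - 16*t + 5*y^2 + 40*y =t*(-2*y - 20) + 5*y^2 + 51*y + 10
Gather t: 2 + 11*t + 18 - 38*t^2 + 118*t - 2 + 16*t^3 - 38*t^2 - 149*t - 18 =16*t^3 - 76*t^2 - 20*t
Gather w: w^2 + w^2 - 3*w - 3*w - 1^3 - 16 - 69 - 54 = 2*w^2 - 6*w - 140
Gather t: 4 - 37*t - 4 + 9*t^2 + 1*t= 9*t^2 - 36*t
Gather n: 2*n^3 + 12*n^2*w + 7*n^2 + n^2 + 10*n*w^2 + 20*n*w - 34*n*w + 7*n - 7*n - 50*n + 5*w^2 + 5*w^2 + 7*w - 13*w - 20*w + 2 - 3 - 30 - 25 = 2*n^3 + n^2*(12*w + 8) + n*(10*w^2 - 14*w - 50) + 10*w^2 - 26*w - 56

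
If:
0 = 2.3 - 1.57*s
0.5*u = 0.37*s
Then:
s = 1.46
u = 1.08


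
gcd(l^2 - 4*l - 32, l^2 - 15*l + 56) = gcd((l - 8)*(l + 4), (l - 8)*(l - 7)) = l - 8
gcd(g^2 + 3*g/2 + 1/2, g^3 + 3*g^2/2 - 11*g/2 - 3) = g + 1/2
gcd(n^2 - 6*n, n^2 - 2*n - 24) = n - 6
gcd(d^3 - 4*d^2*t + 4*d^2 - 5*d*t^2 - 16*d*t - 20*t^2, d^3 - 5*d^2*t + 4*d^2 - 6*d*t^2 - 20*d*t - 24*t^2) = d^2 + d*t + 4*d + 4*t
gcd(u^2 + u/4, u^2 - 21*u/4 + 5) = 1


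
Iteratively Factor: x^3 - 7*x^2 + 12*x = (x - 4)*(x^2 - 3*x) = x*(x - 4)*(x - 3)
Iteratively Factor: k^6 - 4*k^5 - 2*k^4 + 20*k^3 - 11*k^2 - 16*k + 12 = (k - 1)*(k^5 - 3*k^4 - 5*k^3 + 15*k^2 + 4*k - 12) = (k - 1)*(k + 2)*(k^4 - 5*k^3 + 5*k^2 + 5*k - 6) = (k - 2)*(k - 1)*(k + 2)*(k^3 - 3*k^2 - k + 3) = (k - 2)*(k - 1)^2*(k + 2)*(k^2 - 2*k - 3) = (k - 3)*(k - 2)*(k - 1)^2*(k + 2)*(k + 1)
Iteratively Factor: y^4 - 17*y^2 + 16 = (y - 1)*(y^3 + y^2 - 16*y - 16) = (y - 4)*(y - 1)*(y^2 + 5*y + 4) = (y - 4)*(y - 1)*(y + 4)*(y + 1)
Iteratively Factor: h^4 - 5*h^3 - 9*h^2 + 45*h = (h + 3)*(h^3 - 8*h^2 + 15*h) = (h - 5)*(h + 3)*(h^2 - 3*h) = h*(h - 5)*(h + 3)*(h - 3)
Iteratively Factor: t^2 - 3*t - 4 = (t + 1)*(t - 4)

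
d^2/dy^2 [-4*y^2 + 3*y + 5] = -8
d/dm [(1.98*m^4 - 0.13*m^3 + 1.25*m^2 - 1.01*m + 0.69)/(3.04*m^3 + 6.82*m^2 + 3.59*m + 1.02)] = (6.0192*m^6 + 27.0072*m^5 + 16.638*m^4 + 13.2858*m^3 + 4.6851*m^2 - 6.8616*m - 3.5073)/(9.2416*m^6 + 41.4656*m^5 + 68.3396*m^4 + 55.1692*m^3 + 26.8009*m^2 + 7.3236*m + 1.0404)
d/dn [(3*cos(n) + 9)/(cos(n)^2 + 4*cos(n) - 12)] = 3*(cos(n)^2 + 6*cos(n) + 24)*sin(n)/(cos(n)^2 + 4*cos(n) - 12)^2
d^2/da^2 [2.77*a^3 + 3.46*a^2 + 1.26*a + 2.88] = 16.62*a + 6.92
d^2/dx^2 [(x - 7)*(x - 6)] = 2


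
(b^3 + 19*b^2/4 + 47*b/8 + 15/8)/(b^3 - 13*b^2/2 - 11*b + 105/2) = (8*b^2 + 14*b + 5)/(4*(2*b^2 - 19*b + 35))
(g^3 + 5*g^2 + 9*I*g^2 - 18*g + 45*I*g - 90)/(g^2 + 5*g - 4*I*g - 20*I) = (g^2 + 9*I*g - 18)/(g - 4*I)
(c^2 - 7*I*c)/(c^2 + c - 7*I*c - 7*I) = c/(c + 1)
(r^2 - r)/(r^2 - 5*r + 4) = r/(r - 4)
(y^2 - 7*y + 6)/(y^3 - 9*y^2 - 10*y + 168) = (y - 1)/(y^2 - 3*y - 28)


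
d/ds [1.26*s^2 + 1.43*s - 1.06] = 2.52*s + 1.43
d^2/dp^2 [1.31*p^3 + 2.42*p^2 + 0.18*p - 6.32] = 7.86*p + 4.84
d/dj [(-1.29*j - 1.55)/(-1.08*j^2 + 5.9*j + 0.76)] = (-1.3932*j^2 - 3.348*j + 8.1646)/(1.1664*j^4 - 12.744*j^3 + 33.1684*j^2 + 8.968*j + 0.5776)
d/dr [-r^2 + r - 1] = 1 - 2*r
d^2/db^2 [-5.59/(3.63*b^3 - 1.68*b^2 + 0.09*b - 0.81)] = ((121.7502*b - 18.7824)*(3.63*b^3 - 1.68*b^2 + 0.09*b - 0.81) - 5.59*(10.89*b^2 - 3.36*b + 0.09)*(21.78*b^2 - 6.72*b + 0.18))/(3.63*b^3 - 1.68*b^2 + 0.09*b - 0.81)^3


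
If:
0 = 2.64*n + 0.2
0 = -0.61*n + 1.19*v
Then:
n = -0.08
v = -0.04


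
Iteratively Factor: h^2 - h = (h - 1)*(h)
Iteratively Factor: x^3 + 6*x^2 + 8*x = (x)*(x^2 + 6*x + 8) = x*(x + 4)*(x + 2)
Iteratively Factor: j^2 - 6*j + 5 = (j - 5)*(j - 1)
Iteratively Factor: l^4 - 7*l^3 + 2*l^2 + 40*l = (l - 4)*(l^3 - 3*l^2 - 10*l) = (l - 4)*(l + 2)*(l^2 - 5*l) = (l - 5)*(l - 4)*(l + 2)*(l)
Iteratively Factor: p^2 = (p)*(p)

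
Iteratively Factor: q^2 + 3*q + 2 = (q + 2)*(q + 1)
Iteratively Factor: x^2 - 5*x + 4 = (x - 1)*(x - 4)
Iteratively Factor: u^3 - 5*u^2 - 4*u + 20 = (u - 5)*(u^2 - 4) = (u - 5)*(u + 2)*(u - 2)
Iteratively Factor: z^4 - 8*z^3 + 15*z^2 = (z - 3)*(z^3 - 5*z^2) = z*(z - 3)*(z^2 - 5*z) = z*(z - 5)*(z - 3)*(z)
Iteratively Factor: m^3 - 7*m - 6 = (m + 2)*(m^2 - 2*m - 3) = (m + 1)*(m + 2)*(m - 3)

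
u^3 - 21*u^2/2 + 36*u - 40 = (u - 4)^2*(u - 5/2)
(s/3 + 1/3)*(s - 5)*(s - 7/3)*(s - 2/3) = s^4/3 - 7*s^3/3 + 77*s^2/27 + 79*s/27 - 70/27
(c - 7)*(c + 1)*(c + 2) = c^3 - 4*c^2 - 19*c - 14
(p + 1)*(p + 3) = p^2 + 4*p + 3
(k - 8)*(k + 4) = k^2 - 4*k - 32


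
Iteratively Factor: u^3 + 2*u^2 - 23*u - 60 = (u + 3)*(u^2 - u - 20) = (u - 5)*(u + 3)*(u + 4)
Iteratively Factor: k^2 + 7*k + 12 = (k + 3)*(k + 4)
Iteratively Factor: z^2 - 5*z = (z)*(z - 5)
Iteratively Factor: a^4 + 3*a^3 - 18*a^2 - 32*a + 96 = (a + 4)*(a^3 - a^2 - 14*a + 24) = (a - 2)*(a + 4)*(a^2 + a - 12) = (a - 3)*(a - 2)*(a + 4)*(a + 4)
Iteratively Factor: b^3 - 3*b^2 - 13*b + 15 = (b - 5)*(b^2 + 2*b - 3) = (b - 5)*(b - 1)*(b + 3)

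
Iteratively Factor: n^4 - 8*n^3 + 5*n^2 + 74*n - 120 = (n - 2)*(n^3 - 6*n^2 - 7*n + 60) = (n - 5)*(n - 2)*(n^2 - n - 12) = (n - 5)*(n - 2)*(n + 3)*(n - 4)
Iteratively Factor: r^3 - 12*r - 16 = (r + 2)*(r^2 - 2*r - 8) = (r - 4)*(r + 2)*(r + 2)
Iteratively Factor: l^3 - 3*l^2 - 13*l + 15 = (l - 5)*(l^2 + 2*l - 3) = (l - 5)*(l + 3)*(l - 1)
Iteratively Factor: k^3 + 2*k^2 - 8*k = (k + 4)*(k^2 - 2*k) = (k - 2)*(k + 4)*(k)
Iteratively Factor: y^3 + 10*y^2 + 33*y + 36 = (y + 4)*(y^2 + 6*y + 9) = (y + 3)*(y + 4)*(y + 3)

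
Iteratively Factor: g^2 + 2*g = (g + 2)*(g)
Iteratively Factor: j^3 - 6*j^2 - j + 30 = (j - 5)*(j^2 - j - 6) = (j - 5)*(j + 2)*(j - 3)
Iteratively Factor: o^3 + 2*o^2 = (o + 2)*(o^2) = o*(o + 2)*(o)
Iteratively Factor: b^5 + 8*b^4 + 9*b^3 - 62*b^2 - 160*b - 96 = (b + 1)*(b^4 + 7*b^3 + 2*b^2 - 64*b - 96) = (b + 1)*(b + 4)*(b^3 + 3*b^2 - 10*b - 24) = (b + 1)*(b + 4)^2*(b^2 - b - 6) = (b + 1)*(b + 2)*(b + 4)^2*(b - 3)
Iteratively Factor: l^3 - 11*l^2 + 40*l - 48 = (l - 4)*(l^2 - 7*l + 12) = (l - 4)^2*(l - 3)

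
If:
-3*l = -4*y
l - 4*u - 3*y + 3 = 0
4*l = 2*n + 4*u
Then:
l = 4*y/3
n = 7*y/2 - 3/2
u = 3/4 - 5*y/12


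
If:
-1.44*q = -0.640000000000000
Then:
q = 0.44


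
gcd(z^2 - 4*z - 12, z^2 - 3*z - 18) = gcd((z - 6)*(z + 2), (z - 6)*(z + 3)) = z - 6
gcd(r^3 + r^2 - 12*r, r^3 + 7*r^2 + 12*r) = r^2 + 4*r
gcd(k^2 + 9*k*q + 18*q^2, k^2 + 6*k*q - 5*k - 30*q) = k + 6*q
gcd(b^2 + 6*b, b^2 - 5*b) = b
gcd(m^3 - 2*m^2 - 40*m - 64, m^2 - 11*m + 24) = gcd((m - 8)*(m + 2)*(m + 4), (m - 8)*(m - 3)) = m - 8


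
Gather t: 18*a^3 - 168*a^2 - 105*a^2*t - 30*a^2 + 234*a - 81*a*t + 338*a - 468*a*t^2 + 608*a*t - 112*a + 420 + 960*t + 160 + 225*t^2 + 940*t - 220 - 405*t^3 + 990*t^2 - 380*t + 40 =18*a^3 - 198*a^2 + 460*a - 405*t^3 + t^2*(1215 - 468*a) + t*(-105*a^2 + 527*a + 1520) + 400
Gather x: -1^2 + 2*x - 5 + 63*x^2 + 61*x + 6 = 63*x^2 + 63*x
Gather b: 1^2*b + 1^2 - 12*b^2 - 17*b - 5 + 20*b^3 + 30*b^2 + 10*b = 20*b^3 + 18*b^2 - 6*b - 4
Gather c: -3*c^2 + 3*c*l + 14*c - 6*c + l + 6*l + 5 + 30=-3*c^2 + c*(3*l + 8) + 7*l + 35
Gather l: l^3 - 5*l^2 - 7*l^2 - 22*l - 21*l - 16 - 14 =l^3 - 12*l^2 - 43*l - 30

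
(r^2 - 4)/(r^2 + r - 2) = (r - 2)/(r - 1)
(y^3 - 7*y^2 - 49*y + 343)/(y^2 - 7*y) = y - 49/y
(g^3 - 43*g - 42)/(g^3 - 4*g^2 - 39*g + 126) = (g + 1)/(g - 3)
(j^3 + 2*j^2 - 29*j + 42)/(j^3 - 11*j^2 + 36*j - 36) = (j + 7)/(j - 6)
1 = 1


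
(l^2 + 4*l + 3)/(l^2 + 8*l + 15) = (l + 1)/(l + 5)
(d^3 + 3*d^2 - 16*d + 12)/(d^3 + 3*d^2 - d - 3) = (d^2 + 4*d - 12)/(d^2 + 4*d + 3)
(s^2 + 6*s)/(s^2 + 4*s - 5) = s*(s + 6)/(s^2 + 4*s - 5)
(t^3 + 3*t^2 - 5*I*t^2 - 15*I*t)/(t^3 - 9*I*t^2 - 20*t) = (t + 3)/(t - 4*I)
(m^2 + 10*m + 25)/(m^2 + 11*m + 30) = (m + 5)/(m + 6)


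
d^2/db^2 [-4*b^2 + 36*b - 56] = -8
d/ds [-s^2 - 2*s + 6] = -2*s - 2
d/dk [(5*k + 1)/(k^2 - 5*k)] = (-5*k^2 - 2*k + 5)/(k^2*(k^2 - 10*k + 25))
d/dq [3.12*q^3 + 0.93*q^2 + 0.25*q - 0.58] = 9.36*q^2 + 1.86*q + 0.25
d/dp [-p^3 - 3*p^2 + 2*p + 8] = -3*p^2 - 6*p + 2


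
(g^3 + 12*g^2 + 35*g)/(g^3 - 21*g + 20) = g*(g + 7)/(g^2 - 5*g + 4)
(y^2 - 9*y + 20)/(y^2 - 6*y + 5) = (y - 4)/(y - 1)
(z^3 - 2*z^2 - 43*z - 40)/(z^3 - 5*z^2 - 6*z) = (z^2 - 3*z - 40)/(z*(z - 6))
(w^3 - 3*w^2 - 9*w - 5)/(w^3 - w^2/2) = 2*(w^3 - 3*w^2 - 9*w - 5)/(w^2*(2*w - 1))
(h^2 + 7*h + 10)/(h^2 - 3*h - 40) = (h + 2)/(h - 8)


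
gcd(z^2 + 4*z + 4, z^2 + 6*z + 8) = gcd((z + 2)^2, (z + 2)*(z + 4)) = z + 2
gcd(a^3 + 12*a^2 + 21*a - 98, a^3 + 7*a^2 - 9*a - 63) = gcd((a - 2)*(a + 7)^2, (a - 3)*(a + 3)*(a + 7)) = a + 7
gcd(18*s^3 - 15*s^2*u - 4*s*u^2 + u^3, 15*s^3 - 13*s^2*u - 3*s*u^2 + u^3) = 3*s^2 - 2*s*u - u^2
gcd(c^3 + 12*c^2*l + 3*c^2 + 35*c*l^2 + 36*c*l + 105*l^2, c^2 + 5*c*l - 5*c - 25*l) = c + 5*l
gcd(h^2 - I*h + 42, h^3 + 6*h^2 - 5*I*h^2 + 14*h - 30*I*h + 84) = h - 7*I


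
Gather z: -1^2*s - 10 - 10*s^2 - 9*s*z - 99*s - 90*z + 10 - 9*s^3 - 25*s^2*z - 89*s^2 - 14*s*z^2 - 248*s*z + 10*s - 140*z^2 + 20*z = -9*s^3 - 99*s^2 - 90*s + z^2*(-14*s - 140) + z*(-25*s^2 - 257*s - 70)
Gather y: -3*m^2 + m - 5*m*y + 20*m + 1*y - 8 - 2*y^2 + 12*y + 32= -3*m^2 + 21*m - 2*y^2 + y*(13 - 5*m) + 24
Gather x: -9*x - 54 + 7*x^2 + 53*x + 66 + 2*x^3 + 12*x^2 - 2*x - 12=2*x^3 + 19*x^2 + 42*x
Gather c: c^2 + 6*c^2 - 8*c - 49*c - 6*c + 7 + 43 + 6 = 7*c^2 - 63*c + 56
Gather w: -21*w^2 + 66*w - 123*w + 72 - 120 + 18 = -21*w^2 - 57*w - 30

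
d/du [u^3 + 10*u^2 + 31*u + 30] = 3*u^2 + 20*u + 31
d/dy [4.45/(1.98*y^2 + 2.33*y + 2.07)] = (-17.622*y - 10.3685)/(1.98*y^2 + 2.33*y + 2.07)^2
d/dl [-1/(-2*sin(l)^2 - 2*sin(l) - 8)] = -(2*sin(l) + 1)*cos(l)/(2*(sin(l)^2 + sin(l) + 4)^2)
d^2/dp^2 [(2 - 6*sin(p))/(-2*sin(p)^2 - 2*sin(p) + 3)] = 2*(-12*sin(p)^5 + 28*sin(p)^4 - 72*sin(p)^3 - 14*sin(p)^2 + 63*sin(p) + 16)/(2*sin(p) - cos(2*p) - 2)^3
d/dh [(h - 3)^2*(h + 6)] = 3*h^2 - 27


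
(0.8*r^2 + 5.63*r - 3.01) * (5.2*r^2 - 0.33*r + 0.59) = 4.16*r^4 + 29.012*r^3 - 17.0379*r^2 + 4.315*r - 1.7759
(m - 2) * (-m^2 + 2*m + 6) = -m^3 + 4*m^2 + 2*m - 12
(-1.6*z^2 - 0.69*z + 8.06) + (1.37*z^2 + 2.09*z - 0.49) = -0.23*z^2 + 1.4*z + 7.57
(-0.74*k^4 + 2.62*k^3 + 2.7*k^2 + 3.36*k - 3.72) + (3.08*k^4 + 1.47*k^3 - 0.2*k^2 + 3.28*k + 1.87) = 2.34*k^4 + 4.09*k^3 + 2.5*k^2 + 6.64*k - 1.85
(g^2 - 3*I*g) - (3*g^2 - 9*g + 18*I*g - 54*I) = -2*g^2 + 9*g - 21*I*g + 54*I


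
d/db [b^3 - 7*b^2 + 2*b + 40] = 3*b^2 - 14*b + 2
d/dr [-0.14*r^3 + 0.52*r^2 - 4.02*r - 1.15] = -0.42*r^2 + 1.04*r - 4.02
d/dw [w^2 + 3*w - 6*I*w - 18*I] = 2*w + 3 - 6*I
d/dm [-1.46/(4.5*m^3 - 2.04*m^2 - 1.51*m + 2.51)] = (19.71*m^2 - 5.9568*m - 2.2046)/(4.5*m^3 - 2.04*m^2 - 1.51*m + 2.51)^2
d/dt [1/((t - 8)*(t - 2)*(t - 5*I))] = (-(t - 8)*(t - 2) - (t - 8)*(t - 5*I) - (t - 2)*(t - 5*I))/((t - 8)^2*(t - 2)^2*(t - 5*I)^2)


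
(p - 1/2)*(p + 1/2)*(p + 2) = p^3 + 2*p^2 - p/4 - 1/2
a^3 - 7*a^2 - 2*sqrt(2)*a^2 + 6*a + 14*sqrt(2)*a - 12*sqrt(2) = (a - 6)*(a - 1)*(a - 2*sqrt(2))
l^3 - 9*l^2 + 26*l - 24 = (l - 4)*(l - 3)*(l - 2)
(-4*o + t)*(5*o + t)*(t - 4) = -20*o^2*t + 80*o^2 + o*t^2 - 4*o*t + t^3 - 4*t^2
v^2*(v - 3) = v^3 - 3*v^2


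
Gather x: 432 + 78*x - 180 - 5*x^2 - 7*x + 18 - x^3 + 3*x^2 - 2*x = -x^3 - 2*x^2 + 69*x + 270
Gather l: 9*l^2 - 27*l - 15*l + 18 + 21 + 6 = 9*l^2 - 42*l + 45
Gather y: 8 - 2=6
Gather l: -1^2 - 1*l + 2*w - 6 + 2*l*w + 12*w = l*(2*w - 1) + 14*w - 7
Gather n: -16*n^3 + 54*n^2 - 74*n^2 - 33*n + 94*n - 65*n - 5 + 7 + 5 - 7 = -16*n^3 - 20*n^2 - 4*n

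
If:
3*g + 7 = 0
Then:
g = -7/3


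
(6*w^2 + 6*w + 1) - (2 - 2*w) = 6*w^2 + 8*w - 1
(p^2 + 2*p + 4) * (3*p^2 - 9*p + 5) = 3*p^4 - 3*p^3 - p^2 - 26*p + 20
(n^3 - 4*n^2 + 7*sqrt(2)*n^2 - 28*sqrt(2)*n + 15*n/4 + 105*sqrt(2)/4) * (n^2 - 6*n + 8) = n^5 - 10*n^4 + 7*sqrt(2)*n^4 - 70*sqrt(2)*n^3 + 143*n^3/4 - 109*n^2/2 + 1001*sqrt(2)*n^2/4 - 763*sqrt(2)*n/2 + 30*n + 210*sqrt(2)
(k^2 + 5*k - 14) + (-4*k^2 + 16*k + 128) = -3*k^2 + 21*k + 114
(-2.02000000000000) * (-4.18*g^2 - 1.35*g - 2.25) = 8.4436*g^2 + 2.727*g + 4.545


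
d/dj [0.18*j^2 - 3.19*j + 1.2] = 0.36*j - 3.19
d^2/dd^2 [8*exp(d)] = 8*exp(d)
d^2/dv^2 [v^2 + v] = 2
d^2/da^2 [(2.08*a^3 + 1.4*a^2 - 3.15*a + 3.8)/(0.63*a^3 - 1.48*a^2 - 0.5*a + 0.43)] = (1.77635683940025e-15*a^7 + 4.990104*a^6 - 3.57020999999999*a^5 + 31.605336*a^4 - 76.168156*a^3 + 55.6617*a^2 + 0.975072000000001*a + 5.89986)/(0.250047*a^9 - 1.762236*a^8 + 3.544506*a^7 + 0.0674090000000005*a^6 - 5.218692*a^5 + 0.902916*a^4 + 2.133661*a^3 - 0.498456*a^2 - 0.27735*a + 0.079507)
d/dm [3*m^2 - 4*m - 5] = 6*m - 4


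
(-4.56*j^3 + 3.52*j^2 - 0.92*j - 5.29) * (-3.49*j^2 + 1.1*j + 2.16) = 15.9144*j^5 - 17.3008*j^4 - 2.7668*j^3 + 25.0533*j^2 - 7.8062*j - 11.4264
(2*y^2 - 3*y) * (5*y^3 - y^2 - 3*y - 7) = 10*y^5 - 17*y^4 - 3*y^3 - 5*y^2 + 21*y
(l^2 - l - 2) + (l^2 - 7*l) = 2*l^2 - 8*l - 2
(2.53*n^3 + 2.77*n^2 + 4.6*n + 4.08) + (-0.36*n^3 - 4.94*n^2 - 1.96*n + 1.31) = 2.17*n^3 - 2.17*n^2 + 2.64*n + 5.39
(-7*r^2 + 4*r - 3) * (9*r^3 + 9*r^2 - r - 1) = -63*r^5 - 27*r^4 + 16*r^3 - 24*r^2 - r + 3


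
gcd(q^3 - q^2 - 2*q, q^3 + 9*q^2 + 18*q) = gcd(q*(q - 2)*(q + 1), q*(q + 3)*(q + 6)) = q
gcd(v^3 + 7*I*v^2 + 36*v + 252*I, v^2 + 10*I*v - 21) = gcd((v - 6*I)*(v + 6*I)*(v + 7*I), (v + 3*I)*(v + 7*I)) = v + 7*I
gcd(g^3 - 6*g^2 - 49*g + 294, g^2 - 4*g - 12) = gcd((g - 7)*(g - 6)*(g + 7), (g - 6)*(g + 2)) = g - 6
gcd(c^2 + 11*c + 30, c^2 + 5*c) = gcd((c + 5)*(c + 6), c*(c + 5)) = c + 5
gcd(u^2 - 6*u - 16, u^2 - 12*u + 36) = 1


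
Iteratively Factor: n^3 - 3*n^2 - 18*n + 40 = (n - 2)*(n^2 - n - 20) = (n - 2)*(n + 4)*(n - 5)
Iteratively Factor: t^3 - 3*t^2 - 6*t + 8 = (t - 4)*(t^2 + t - 2) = (t - 4)*(t - 1)*(t + 2)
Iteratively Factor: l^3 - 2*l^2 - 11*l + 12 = (l - 1)*(l^2 - l - 12) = (l - 4)*(l - 1)*(l + 3)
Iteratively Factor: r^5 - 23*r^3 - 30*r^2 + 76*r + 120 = (r - 2)*(r^4 + 2*r^3 - 19*r^2 - 68*r - 60) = (r - 2)*(r + 3)*(r^3 - r^2 - 16*r - 20) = (r - 2)*(r + 2)*(r + 3)*(r^2 - 3*r - 10) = (r - 5)*(r - 2)*(r + 2)*(r + 3)*(r + 2)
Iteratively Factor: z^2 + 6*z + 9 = (z + 3)*(z + 3)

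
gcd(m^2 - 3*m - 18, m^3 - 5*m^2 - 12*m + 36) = m^2 - 3*m - 18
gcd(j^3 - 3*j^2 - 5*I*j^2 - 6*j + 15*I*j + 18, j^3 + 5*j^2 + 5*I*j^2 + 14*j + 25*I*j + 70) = j - 2*I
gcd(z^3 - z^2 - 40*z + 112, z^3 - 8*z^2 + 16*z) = z^2 - 8*z + 16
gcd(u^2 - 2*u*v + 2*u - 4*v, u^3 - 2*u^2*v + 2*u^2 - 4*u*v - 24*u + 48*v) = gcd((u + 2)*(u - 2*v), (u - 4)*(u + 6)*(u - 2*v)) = u - 2*v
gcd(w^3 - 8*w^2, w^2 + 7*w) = w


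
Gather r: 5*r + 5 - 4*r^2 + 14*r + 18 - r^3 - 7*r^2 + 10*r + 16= -r^3 - 11*r^2 + 29*r + 39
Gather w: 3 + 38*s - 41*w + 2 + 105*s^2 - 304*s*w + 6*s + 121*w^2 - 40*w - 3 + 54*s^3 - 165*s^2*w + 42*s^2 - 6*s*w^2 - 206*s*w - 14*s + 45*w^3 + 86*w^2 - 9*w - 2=54*s^3 + 147*s^2 + 30*s + 45*w^3 + w^2*(207 - 6*s) + w*(-165*s^2 - 510*s - 90)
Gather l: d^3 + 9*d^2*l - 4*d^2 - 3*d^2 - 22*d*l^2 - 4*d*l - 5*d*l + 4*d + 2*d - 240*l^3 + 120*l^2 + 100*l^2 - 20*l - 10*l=d^3 - 7*d^2 + 6*d - 240*l^3 + l^2*(220 - 22*d) + l*(9*d^2 - 9*d - 30)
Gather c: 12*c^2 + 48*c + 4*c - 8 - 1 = 12*c^2 + 52*c - 9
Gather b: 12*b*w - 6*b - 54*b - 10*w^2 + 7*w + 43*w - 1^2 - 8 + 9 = b*(12*w - 60) - 10*w^2 + 50*w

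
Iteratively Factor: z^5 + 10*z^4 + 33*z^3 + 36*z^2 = (z + 4)*(z^4 + 6*z^3 + 9*z^2) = (z + 3)*(z + 4)*(z^3 + 3*z^2) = z*(z + 3)*(z + 4)*(z^2 + 3*z) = z^2*(z + 3)*(z + 4)*(z + 3)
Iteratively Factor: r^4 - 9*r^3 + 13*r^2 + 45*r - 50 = (r + 2)*(r^3 - 11*r^2 + 35*r - 25) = (r - 1)*(r + 2)*(r^2 - 10*r + 25) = (r - 5)*(r - 1)*(r + 2)*(r - 5)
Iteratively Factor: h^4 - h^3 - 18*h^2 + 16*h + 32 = (h + 1)*(h^3 - 2*h^2 - 16*h + 32) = (h + 1)*(h + 4)*(h^2 - 6*h + 8) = (h - 4)*(h + 1)*(h + 4)*(h - 2)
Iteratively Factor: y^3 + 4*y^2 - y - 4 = (y - 1)*(y^2 + 5*y + 4) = (y - 1)*(y + 4)*(y + 1)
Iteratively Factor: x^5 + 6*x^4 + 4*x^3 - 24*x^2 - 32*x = (x + 2)*(x^4 + 4*x^3 - 4*x^2 - 16*x) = (x + 2)^2*(x^3 + 2*x^2 - 8*x) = x*(x + 2)^2*(x^2 + 2*x - 8) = x*(x - 2)*(x + 2)^2*(x + 4)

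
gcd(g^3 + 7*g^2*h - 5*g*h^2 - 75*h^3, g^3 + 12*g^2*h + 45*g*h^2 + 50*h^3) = g^2 + 10*g*h + 25*h^2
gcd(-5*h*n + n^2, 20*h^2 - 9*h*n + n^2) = 5*h - n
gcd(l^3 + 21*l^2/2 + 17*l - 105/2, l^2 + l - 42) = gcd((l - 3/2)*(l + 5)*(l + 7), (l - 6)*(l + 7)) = l + 7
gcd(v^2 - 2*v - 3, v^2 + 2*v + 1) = v + 1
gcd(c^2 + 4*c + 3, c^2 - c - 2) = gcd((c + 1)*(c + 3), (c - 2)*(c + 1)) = c + 1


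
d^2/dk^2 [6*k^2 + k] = 12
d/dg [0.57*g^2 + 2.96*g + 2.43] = 1.14*g + 2.96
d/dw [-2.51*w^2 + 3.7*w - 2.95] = 3.7 - 5.02*w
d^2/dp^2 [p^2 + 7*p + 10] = 2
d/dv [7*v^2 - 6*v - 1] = 14*v - 6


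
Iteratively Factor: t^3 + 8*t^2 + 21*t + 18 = (t + 3)*(t^2 + 5*t + 6) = (t + 2)*(t + 3)*(t + 3)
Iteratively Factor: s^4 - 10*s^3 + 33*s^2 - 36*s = (s - 3)*(s^3 - 7*s^2 + 12*s) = (s - 3)^2*(s^2 - 4*s) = (s - 4)*(s - 3)^2*(s)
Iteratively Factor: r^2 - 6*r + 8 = (r - 4)*(r - 2)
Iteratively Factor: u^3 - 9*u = (u + 3)*(u^2 - 3*u) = (u - 3)*(u + 3)*(u)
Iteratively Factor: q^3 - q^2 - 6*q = (q + 2)*(q^2 - 3*q) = (q - 3)*(q + 2)*(q)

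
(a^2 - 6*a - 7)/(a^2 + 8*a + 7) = (a - 7)/(a + 7)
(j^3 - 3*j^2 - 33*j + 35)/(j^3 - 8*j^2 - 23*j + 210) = (j - 1)/(j - 6)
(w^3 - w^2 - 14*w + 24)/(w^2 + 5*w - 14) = (w^2 + w - 12)/(w + 7)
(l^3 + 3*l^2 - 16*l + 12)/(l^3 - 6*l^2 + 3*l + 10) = (l^2 + 5*l - 6)/(l^2 - 4*l - 5)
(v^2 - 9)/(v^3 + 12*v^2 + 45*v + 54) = (v - 3)/(v^2 + 9*v + 18)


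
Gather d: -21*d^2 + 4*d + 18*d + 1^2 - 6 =-21*d^2 + 22*d - 5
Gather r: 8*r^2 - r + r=8*r^2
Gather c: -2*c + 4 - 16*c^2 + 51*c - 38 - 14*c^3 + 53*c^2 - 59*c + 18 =-14*c^3 + 37*c^2 - 10*c - 16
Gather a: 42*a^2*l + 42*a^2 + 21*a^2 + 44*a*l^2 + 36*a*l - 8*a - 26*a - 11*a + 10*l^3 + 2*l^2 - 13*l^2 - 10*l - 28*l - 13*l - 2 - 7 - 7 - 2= a^2*(42*l + 63) + a*(44*l^2 + 36*l - 45) + 10*l^3 - 11*l^2 - 51*l - 18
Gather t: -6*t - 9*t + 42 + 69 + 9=120 - 15*t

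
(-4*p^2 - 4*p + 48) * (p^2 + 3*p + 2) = -4*p^4 - 16*p^3 + 28*p^2 + 136*p + 96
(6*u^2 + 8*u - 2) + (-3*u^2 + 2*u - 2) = 3*u^2 + 10*u - 4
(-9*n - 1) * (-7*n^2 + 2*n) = 63*n^3 - 11*n^2 - 2*n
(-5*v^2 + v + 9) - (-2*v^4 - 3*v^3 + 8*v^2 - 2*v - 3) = 2*v^4 + 3*v^3 - 13*v^2 + 3*v + 12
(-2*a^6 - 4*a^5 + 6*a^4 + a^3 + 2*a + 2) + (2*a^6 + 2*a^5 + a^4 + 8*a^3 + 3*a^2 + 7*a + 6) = -2*a^5 + 7*a^4 + 9*a^3 + 3*a^2 + 9*a + 8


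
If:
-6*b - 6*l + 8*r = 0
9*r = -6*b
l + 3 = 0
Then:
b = 27/17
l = -3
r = -18/17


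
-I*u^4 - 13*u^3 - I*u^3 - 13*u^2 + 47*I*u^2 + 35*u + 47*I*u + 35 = (u - 7*I)*(u - 5*I)*(u - I)*(-I*u - I)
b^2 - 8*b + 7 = (b - 7)*(b - 1)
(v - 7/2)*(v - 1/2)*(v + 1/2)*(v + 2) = v^4 - 3*v^3/2 - 29*v^2/4 + 3*v/8 + 7/4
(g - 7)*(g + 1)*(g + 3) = g^3 - 3*g^2 - 25*g - 21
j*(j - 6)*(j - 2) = j^3 - 8*j^2 + 12*j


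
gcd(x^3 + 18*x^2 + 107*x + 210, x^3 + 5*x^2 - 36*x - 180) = x^2 + 11*x + 30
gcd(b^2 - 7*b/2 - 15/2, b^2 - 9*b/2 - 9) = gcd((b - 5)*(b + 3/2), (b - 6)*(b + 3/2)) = b + 3/2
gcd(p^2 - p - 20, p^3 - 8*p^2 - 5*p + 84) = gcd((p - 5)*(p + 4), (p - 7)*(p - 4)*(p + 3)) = 1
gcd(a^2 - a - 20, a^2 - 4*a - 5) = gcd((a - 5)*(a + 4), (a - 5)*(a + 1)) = a - 5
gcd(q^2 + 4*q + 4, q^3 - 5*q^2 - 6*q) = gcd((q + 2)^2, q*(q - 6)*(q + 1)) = 1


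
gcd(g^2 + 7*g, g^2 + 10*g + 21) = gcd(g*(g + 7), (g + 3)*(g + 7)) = g + 7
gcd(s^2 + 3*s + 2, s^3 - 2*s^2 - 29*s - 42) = s + 2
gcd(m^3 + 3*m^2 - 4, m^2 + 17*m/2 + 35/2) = 1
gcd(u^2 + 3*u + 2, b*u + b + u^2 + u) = u + 1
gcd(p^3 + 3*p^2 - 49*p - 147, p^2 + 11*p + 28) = p + 7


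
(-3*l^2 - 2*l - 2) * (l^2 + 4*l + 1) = -3*l^4 - 14*l^3 - 13*l^2 - 10*l - 2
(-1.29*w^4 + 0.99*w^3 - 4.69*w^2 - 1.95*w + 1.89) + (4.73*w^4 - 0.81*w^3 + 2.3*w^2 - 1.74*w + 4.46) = 3.44*w^4 + 0.18*w^3 - 2.39*w^2 - 3.69*w + 6.35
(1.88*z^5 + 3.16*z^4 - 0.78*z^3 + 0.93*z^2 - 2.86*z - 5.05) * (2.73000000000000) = 5.1324*z^5 + 8.6268*z^4 - 2.1294*z^3 + 2.5389*z^2 - 7.8078*z - 13.7865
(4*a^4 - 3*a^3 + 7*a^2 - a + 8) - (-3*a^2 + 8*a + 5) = 4*a^4 - 3*a^3 + 10*a^2 - 9*a + 3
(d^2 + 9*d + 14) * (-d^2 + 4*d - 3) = -d^4 - 5*d^3 + 19*d^2 + 29*d - 42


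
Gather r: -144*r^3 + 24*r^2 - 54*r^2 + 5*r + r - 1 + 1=-144*r^3 - 30*r^2 + 6*r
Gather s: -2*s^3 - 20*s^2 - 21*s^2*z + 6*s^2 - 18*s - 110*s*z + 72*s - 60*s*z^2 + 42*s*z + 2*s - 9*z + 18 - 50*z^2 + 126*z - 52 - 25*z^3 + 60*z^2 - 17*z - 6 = -2*s^3 + s^2*(-21*z - 14) + s*(-60*z^2 - 68*z + 56) - 25*z^3 + 10*z^2 + 100*z - 40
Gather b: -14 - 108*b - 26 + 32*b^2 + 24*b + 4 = 32*b^2 - 84*b - 36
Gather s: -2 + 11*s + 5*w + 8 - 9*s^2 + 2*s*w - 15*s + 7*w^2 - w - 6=-9*s^2 + s*(2*w - 4) + 7*w^2 + 4*w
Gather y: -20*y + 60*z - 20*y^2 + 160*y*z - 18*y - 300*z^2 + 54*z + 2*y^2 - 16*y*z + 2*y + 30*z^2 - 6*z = -18*y^2 + y*(144*z - 36) - 270*z^2 + 108*z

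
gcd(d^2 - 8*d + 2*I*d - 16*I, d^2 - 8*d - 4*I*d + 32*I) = d - 8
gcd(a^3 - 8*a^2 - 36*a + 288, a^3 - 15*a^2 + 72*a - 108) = a - 6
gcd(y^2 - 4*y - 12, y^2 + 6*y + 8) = y + 2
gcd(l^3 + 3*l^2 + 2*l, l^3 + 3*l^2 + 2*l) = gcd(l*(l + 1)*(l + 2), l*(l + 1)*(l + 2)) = l^3 + 3*l^2 + 2*l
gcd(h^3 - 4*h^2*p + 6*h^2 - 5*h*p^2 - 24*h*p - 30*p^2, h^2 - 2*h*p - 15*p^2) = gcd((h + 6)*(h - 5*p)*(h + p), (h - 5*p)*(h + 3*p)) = -h + 5*p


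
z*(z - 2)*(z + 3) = z^3 + z^2 - 6*z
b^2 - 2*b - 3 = (b - 3)*(b + 1)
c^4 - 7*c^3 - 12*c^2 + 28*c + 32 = (c - 8)*(c - 2)*(c + 1)*(c + 2)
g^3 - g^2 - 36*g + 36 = (g - 6)*(g - 1)*(g + 6)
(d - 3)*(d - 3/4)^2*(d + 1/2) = d^4 - 4*d^3 + 45*d^2/16 + 27*d/32 - 27/32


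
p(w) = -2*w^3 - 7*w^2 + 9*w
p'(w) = -6*w^2 - 14*w + 9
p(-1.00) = -14.00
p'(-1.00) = 17.00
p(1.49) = -8.75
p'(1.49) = -25.18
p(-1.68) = -25.39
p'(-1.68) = 15.59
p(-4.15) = -14.96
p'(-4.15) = -36.24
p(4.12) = -221.61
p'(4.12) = -150.53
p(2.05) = -28.20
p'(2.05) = -44.92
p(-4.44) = -2.90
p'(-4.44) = -47.12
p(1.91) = -22.28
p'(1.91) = -39.63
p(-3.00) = -36.00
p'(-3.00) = -3.00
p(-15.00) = 5040.00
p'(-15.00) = -1131.00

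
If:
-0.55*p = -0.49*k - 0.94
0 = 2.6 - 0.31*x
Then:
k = 1.12244897959184*p - 1.91836734693878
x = 8.39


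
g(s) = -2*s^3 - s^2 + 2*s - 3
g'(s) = -6*s^2 - 2*s + 2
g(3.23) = -74.37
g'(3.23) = -67.06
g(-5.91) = 363.10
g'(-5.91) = -195.75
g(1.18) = -5.32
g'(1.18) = -8.71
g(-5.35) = 263.94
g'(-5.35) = -159.04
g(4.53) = -200.38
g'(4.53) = -130.19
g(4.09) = -148.38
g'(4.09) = -106.55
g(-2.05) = 5.93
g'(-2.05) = -19.12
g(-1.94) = 3.96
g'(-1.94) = -16.70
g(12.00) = -3579.00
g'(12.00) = -886.00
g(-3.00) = 36.00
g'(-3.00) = -46.00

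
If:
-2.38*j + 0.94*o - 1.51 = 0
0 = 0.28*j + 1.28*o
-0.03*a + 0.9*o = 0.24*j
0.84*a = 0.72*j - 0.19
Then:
No Solution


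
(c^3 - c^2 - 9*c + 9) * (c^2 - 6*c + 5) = c^5 - 7*c^4 + 2*c^3 + 58*c^2 - 99*c + 45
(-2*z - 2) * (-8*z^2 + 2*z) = 16*z^3 + 12*z^2 - 4*z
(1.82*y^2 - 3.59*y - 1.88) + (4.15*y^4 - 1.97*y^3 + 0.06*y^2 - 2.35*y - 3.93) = 4.15*y^4 - 1.97*y^3 + 1.88*y^2 - 5.94*y - 5.81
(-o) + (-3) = -o - 3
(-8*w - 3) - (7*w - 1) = -15*w - 2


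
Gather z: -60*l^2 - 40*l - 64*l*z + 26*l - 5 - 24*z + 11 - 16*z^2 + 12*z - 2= -60*l^2 - 14*l - 16*z^2 + z*(-64*l - 12) + 4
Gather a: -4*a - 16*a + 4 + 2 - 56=-20*a - 50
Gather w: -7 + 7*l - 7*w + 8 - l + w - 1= 6*l - 6*w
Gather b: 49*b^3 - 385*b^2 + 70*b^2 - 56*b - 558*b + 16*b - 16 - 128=49*b^3 - 315*b^2 - 598*b - 144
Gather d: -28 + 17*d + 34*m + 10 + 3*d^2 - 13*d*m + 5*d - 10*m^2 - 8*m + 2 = 3*d^2 + d*(22 - 13*m) - 10*m^2 + 26*m - 16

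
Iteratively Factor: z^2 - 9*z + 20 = (z - 5)*(z - 4)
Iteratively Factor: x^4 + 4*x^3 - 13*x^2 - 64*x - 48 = (x + 3)*(x^3 + x^2 - 16*x - 16) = (x + 1)*(x + 3)*(x^2 - 16) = (x + 1)*(x + 3)*(x + 4)*(x - 4)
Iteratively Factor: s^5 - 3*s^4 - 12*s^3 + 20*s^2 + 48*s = (s - 4)*(s^4 + s^3 - 8*s^2 - 12*s) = (s - 4)*(s + 2)*(s^3 - s^2 - 6*s) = s*(s - 4)*(s + 2)*(s^2 - s - 6) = s*(s - 4)*(s + 2)^2*(s - 3)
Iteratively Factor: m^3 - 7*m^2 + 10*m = (m)*(m^2 - 7*m + 10) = m*(m - 2)*(m - 5)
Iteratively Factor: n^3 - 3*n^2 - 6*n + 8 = (n - 1)*(n^2 - 2*n - 8) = (n - 4)*(n - 1)*(n + 2)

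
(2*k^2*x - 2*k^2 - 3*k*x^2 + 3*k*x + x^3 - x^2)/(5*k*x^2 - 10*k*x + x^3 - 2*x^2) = (2*k^2*x - 2*k^2 - 3*k*x^2 + 3*k*x + x^3 - x^2)/(x*(5*k*x - 10*k + x^2 - 2*x))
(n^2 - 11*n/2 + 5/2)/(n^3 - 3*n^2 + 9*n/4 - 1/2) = 2*(n - 5)/(2*n^2 - 5*n + 2)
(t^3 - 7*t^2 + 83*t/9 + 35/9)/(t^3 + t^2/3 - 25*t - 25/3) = (t - 7/3)/(t + 5)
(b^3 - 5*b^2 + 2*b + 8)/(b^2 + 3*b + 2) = (b^2 - 6*b + 8)/(b + 2)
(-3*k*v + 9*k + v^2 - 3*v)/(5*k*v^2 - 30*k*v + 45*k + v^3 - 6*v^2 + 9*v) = (-3*k + v)/(5*k*v - 15*k + v^2 - 3*v)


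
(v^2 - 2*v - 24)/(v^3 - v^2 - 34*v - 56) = (v - 6)/(v^2 - 5*v - 14)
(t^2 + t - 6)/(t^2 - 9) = (t - 2)/(t - 3)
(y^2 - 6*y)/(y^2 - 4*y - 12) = y/(y + 2)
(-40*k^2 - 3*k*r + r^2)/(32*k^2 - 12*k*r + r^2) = (5*k + r)/(-4*k + r)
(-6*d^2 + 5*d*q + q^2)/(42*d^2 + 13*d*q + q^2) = (-d + q)/(7*d + q)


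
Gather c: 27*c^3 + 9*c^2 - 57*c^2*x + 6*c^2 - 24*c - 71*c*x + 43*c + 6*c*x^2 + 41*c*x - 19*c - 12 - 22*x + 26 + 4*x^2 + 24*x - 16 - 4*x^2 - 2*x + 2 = 27*c^3 + c^2*(15 - 57*x) + c*(6*x^2 - 30*x)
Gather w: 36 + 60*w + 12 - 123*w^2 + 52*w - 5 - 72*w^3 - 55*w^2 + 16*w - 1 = -72*w^3 - 178*w^2 + 128*w + 42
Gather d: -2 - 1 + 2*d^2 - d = 2*d^2 - d - 3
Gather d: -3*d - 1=-3*d - 1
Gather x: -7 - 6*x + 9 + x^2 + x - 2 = x^2 - 5*x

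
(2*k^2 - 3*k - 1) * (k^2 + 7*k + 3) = 2*k^4 + 11*k^3 - 16*k^2 - 16*k - 3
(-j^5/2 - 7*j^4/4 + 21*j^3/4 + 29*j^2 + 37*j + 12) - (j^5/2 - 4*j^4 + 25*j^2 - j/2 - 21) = -j^5 + 9*j^4/4 + 21*j^3/4 + 4*j^2 + 75*j/2 + 33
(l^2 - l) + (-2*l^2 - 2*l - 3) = -l^2 - 3*l - 3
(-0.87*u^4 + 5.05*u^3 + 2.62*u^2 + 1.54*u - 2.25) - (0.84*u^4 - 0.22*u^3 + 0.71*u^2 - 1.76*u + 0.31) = -1.71*u^4 + 5.27*u^3 + 1.91*u^2 + 3.3*u - 2.56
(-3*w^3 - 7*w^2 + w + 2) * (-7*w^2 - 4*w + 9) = 21*w^5 + 61*w^4 - 6*w^3 - 81*w^2 + w + 18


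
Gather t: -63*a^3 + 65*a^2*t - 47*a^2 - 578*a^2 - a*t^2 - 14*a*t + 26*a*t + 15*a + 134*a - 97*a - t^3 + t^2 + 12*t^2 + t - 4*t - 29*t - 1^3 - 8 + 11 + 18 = -63*a^3 - 625*a^2 + 52*a - t^3 + t^2*(13 - a) + t*(65*a^2 + 12*a - 32) + 20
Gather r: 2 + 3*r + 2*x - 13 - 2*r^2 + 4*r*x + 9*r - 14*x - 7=-2*r^2 + r*(4*x + 12) - 12*x - 18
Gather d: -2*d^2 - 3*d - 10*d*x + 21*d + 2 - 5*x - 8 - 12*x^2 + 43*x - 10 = -2*d^2 + d*(18 - 10*x) - 12*x^2 + 38*x - 16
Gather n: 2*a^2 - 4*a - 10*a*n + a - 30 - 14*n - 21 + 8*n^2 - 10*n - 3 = 2*a^2 - 3*a + 8*n^2 + n*(-10*a - 24) - 54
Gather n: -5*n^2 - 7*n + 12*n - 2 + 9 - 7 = -5*n^2 + 5*n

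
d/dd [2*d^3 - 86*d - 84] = 6*d^2 - 86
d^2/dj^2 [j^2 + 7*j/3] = 2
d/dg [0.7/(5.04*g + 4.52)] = -3.528/(5.04*g + 4.52)^2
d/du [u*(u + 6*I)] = 2*u + 6*I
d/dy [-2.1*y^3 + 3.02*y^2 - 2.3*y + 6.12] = -6.3*y^2 + 6.04*y - 2.3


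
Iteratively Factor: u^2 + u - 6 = (u + 3)*(u - 2)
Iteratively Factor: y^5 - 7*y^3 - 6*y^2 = (y)*(y^4 - 7*y^2 - 6*y) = y^2*(y^3 - 7*y - 6) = y^2*(y + 1)*(y^2 - y - 6) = y^2*(y - 3)*(y + 1)*(y + 2)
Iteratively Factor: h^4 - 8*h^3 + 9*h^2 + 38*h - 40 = (h - 5)*(h^3 - 3*h^2 - 6*h + 8) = (h - 5)*(h - 1)*(h^2 - 2*h - 8) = (h - 5)*(h - 4)*(h - 1)*(h + 2)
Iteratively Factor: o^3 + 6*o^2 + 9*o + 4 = (o + 4)*(o^2 + 2*o + 1) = (o + 1)*(o + 4)*(o + 1)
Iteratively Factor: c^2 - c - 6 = (c + 2)*(c - 3)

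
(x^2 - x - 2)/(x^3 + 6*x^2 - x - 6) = (x - 2)/(x^2 + 5*x - 6)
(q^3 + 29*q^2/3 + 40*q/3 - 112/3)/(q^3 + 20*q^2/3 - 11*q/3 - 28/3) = (q + 4)/(q + 1)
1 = 1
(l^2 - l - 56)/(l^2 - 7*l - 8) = (l + 7)/(l + 1)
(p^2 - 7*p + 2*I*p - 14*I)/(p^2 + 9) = (p^2 + p*(-7 + 2*I) - 14*I)/(p^2 + 9)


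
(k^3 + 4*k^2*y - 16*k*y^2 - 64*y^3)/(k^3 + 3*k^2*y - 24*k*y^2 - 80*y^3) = (-k + 4*y)/(-k + 5*y)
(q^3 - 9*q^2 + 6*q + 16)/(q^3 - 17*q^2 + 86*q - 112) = (q + 1)/(q - 7)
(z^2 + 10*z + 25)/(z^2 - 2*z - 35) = (z + 5)/(z - 7)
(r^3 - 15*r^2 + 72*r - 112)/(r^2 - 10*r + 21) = (r^2 - 8*r + 16)/(r - 3)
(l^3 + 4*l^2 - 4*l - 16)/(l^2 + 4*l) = l - 4/l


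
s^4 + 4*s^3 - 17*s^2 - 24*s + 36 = (s - 3)*(s - 1)*(s + 2)*(s + 6)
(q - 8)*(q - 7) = q^2 - 15*q + 56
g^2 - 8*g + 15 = (g - 5)*(g - 3)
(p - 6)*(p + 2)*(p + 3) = p^3 - p^2 - 24*p - 36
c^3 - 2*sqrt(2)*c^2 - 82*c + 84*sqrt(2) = (c - 7*sqrt(2))*(c - sqrt(2))*(c + 6*sqrt(2))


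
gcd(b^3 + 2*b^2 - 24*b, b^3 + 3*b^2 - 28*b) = b^2 - 4*b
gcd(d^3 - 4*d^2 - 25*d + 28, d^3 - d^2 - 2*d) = 1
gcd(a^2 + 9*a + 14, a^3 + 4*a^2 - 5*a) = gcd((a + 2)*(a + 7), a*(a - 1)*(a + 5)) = 1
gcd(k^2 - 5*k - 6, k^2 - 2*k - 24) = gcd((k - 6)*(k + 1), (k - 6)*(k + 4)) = k - 6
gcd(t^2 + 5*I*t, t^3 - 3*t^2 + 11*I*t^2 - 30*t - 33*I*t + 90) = t + 5*I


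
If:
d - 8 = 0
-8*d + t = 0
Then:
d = 8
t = 64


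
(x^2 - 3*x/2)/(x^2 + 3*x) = (x - 3/2)/(x + 3)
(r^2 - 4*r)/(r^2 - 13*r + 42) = r*(r - 4)/(r^2 - 13*r + 42)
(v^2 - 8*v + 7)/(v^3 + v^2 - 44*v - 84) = (v - 1)/(v^2 + 8*v + 12)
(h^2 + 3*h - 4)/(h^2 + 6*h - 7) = (h + 4)/(h + 7)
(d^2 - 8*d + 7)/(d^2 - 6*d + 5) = (d - 7)/(d - 5)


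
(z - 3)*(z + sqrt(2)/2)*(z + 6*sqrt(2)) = z^3 - 3*z^2 + 13*sqrt(2)*z^2/2 - 39*sqrt(2)*z/2 + 6*z - 18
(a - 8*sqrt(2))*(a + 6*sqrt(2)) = a^2 - 2*sqrt(2)*a - 96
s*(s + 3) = s^2 + 3*s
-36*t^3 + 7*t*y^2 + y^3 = (-2*t + y)*(3*t + y)*(6*t + y)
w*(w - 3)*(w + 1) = w^3 - 2*w^2 - 3*w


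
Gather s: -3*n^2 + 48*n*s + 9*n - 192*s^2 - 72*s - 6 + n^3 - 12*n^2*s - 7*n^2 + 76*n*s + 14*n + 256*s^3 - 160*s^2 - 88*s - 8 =n^3 - 10*n^2 + 23*n + 256*s^3 - 352*s^2 + s*(-12*n^2 + 124*n - 160) - 14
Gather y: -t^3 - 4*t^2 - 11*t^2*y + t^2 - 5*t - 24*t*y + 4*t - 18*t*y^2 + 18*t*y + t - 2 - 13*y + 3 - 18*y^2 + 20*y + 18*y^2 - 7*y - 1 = -t^3 - 3*t^2 - 18*t*y^2 + y*(-11*t^2 - 6*t)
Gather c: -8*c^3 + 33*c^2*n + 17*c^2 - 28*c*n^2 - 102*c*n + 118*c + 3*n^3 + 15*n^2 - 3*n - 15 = -8*c^3 + c^2*(33*n + 17) + c*(-28*n^2 - 102*n + 118) + 3*n^3 + 15*n^2 - 3*n - 15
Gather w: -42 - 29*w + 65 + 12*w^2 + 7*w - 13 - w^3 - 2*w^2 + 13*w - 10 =-w^3 + 10*w^2 - 9*w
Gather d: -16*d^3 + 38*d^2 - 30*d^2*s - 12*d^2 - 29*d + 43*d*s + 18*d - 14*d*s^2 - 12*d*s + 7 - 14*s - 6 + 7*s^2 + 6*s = -16*d^3 + d^2*(26 - 30*s) + d*(-14*s^2 + 31*s - 11) + 7*s^2 - 8*s + 1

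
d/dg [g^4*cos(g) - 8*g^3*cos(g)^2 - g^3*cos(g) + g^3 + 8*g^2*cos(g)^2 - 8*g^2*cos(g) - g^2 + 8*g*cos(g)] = -g^4*sin(g) + g^3*sin(g) + 8*g^3*sin(2*g) + 4*g^3*cos(g) + 8*g^2*sin(g) - 8*g^2*sin(2*g) - 24*g^2*cos(g)^2 - 3*g^2*cos(g) + 3*g^2 - 8*g*sin(g) + 16*g*cos(g)^2 - 16*g*cos(g) - 2*g + 8*cos(g)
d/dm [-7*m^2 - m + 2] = -14*m - 1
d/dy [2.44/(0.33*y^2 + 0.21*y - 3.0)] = (-1.6104*y - 0.5124)/(0.33*y^2 + 0.21*y - 3.0)^2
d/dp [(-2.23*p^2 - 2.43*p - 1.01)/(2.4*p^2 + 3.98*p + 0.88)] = (-3.0434*p^2 + 0.923200000000001*p + 1.8814)/(5.76*p^4 + 19.104*p^3 + 20.0644*p^2 + 7.0048*p + 0.7744)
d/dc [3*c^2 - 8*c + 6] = 6*c - 8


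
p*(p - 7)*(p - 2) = p^3 - 9*p^2 + 14*p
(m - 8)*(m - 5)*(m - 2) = m^3 - 15*m^2 + 66*m - 80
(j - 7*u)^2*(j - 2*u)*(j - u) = j^4 - 17*j^3*u + 93*j^2*u^2 - 175*j*u^3 + 98*u^4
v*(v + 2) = v^2 + 2*v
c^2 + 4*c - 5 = (c - 1)*(c + 5)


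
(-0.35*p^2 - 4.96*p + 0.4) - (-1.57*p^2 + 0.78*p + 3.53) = 1.22*p^2 - 5.74*p - 3.13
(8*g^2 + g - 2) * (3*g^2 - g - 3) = 24*g^4 - 5*g^3 - 31*g^2 - g + 6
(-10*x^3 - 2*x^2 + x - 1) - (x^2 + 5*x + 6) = -10*x^3 - 3*x^2 - 4*x - 7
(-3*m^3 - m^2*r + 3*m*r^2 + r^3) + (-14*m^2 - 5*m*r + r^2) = -3*m^3 - m^2*r - 14*m^2 + 3*m*r^2 - 5*m*r + r^3 + r^2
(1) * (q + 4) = q + 4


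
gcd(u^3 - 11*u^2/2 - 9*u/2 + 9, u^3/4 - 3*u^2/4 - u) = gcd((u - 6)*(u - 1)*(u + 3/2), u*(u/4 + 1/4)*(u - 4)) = 1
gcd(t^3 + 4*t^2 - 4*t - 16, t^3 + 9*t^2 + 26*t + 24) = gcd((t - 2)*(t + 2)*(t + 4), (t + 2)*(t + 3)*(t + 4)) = t^2 + 6*t + 8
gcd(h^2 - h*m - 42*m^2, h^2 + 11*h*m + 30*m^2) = h + 6*m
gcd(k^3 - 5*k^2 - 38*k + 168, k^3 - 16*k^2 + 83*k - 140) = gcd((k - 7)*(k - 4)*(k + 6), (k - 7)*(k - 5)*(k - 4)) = k^2 - 11*k + 28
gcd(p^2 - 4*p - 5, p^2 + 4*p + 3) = p + 1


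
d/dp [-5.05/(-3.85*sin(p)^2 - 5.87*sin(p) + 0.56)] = -(38.885*sin(p) + 29.6435)*cos(p)/(3.85*sin(p)^2 + 5.87*sin(p) - 0.56)^2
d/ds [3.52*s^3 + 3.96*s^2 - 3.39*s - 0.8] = 10.56*s^2 + 7.92*s - 3.39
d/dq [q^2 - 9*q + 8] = 2*q - 9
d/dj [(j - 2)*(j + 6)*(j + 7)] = 3*j^2 + 22*j + 16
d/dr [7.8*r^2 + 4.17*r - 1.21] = 15.6*r + 4.17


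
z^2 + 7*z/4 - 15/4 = (z - 5/4)*(z + 3)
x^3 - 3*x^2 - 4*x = x*(x - 4)*(x + 1)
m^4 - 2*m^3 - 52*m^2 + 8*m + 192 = (m - 8)*(m - 2)*(m + 2)*(m + 6)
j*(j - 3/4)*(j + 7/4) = j^3 + j^2 - 21*j/16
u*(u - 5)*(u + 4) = u^3 - u^2 - 20*u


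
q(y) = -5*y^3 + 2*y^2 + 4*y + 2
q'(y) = -15*y^2 + 4*y + 4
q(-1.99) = 41.36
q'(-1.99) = -63.36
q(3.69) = -207.22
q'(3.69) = -185.48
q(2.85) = -86.10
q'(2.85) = -106.44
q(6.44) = -1224.74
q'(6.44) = -592.34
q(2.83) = -83.99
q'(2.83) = -104.81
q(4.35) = -354.32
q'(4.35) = -262.44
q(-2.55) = 87.71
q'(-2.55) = -103.74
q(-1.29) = 10.90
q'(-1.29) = -26.12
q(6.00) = -982.00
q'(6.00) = -512.00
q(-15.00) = 17267.00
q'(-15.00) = -3431.00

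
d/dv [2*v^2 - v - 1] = 4*v - 1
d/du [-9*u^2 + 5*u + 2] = 5 - 18*u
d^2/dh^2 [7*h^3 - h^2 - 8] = 42*h - 2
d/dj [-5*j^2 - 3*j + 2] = -10*j - 3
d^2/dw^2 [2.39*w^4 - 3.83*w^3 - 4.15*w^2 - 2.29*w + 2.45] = 28.68*w^2 - 22.98*w - 8.3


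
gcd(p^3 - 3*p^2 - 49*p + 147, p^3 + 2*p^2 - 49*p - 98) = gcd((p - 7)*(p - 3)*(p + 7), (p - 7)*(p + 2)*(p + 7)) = p^2 - 49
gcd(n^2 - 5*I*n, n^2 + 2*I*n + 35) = n - 5*I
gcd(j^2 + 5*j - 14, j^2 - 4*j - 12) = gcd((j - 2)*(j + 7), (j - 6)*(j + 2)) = 1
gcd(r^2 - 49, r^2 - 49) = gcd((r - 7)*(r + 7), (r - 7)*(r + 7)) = r^2 - 49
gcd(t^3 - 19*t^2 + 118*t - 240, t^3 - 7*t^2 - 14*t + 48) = t - 8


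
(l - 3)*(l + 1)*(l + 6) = l^3 + 4*l^2 - 15*l - 18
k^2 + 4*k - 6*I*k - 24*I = (k + 4)*(k - 6*I)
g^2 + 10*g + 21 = (g + 3)*(g + 7)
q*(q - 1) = q^2 - q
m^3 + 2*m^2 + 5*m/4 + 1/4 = (m + 1/2)^2*(m + 1)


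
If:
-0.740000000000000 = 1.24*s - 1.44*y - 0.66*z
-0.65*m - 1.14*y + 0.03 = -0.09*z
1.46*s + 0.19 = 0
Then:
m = 0.942307692307692*z - 0.658587987355111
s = -0.13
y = 0.401826484018265 - 0.458333333333333*z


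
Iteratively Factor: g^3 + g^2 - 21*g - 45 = (g - 5)*(g^2 + 6*g + 9) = (g - 5)*(g + 3)*(g + 3)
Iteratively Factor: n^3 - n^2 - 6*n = (n - 3)*(n^2 + 2*n) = n*(n - 3)*(n + 2)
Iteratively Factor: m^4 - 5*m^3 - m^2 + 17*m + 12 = (m - 4)*(m^3 - m^2 - 5*m - 3) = (m - 4)*(m + 1)*(m^2 - 2*m - 3) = (m - 4)*(m - 3)*(m + 1)*(m + 1)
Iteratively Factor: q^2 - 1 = (q - 1)*(q + 1)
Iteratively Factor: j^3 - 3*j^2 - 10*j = (j + 2)*(j^2 - 5*j) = j*(j + 2)*(j - 5)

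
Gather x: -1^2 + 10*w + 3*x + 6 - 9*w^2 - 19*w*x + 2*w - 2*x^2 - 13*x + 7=-9*w^2 + 12*w - 2*x^2 + x*(-19*w - 10) + 12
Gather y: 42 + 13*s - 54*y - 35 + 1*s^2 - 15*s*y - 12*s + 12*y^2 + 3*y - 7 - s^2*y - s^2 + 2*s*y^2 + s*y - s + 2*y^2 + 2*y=y^2*(2*s + 14) + y*(-s^2 - 14*s - 49)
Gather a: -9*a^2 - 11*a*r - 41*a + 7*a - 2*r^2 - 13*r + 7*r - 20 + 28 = -9*a^2 + a*(-11*r - 34) - 2*r^2 - 6*r + 8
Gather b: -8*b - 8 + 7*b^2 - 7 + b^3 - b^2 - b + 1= b^3 + 6*b^2 - 9*b - 14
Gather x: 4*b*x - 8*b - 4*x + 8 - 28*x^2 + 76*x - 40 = -8*b - 28*x^2 + x*(4*b + 72) - 32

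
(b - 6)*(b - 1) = b^2 - 7*b + 6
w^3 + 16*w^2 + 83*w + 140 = (w + 4)*(w + 5)*(w + 7)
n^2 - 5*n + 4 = (n - 4)*(n - 1)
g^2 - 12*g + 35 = (g - 7)*(g - 5)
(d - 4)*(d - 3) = d^2 - 7*d + 12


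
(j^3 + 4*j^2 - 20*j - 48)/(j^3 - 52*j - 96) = (j - 4)/(j - 8)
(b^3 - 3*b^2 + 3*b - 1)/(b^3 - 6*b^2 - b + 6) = (b^2 - 2*b + 1)/(b^2 - 5*b - 6)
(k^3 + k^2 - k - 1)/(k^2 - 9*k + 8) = (k^2 + 2*k + 1)/(k - 8)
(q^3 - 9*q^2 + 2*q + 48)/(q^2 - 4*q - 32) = (q^2 - q - 6)/(q + 4)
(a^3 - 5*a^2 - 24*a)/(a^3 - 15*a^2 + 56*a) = (a + 3)/(a - 7)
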